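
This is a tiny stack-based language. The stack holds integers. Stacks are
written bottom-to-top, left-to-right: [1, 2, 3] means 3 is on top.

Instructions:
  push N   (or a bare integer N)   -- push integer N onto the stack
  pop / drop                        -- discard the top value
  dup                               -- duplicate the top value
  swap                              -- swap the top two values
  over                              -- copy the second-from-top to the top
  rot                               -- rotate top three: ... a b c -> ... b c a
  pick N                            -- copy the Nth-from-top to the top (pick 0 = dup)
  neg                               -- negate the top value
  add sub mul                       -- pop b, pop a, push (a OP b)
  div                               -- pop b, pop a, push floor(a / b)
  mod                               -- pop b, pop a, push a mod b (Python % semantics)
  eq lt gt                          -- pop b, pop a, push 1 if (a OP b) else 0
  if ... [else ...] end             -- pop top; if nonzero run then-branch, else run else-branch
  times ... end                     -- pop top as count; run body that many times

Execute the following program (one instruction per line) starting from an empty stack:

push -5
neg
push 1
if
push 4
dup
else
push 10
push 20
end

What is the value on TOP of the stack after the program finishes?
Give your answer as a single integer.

Answer: 4

Derivation:
After 'push -5': [-5]
After 'neg': [5]
After 'push 1': [5, 1]
After 'if': [5]
After 'push 4': [5, 4]
After 'dup': [5, 4, 4]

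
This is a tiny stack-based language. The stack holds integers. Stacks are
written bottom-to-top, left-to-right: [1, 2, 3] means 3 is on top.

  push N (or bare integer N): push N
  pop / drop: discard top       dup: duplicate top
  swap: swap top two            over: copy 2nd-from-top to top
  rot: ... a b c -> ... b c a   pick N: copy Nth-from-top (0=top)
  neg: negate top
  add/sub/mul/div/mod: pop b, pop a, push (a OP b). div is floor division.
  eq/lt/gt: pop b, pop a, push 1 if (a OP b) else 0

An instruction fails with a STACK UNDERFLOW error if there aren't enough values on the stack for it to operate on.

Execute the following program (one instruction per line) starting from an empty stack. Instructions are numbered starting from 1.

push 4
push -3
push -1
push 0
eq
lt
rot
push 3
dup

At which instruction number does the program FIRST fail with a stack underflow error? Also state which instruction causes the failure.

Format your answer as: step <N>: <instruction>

Step 1 ('push 4'): stack = [4], depth = 1
Step 2 ('push -3'): stack = [4, -3], depth = 2
Step 3 ('push -1'): stack = [4, -3, -1], depth = 3
Step 4 ('push 0'): stack = [4, -3, -1, 0], depth = 4
Step 5 ('eq'): stack = [4, -3, 0], depth = 3
Step 6 ('lt'): stack = [4, 1], depth = 2
Step 7 ('rot'): needs 3 value(s) but depth is 2 — STACK UNDERFLOW

Answer: step 7: rot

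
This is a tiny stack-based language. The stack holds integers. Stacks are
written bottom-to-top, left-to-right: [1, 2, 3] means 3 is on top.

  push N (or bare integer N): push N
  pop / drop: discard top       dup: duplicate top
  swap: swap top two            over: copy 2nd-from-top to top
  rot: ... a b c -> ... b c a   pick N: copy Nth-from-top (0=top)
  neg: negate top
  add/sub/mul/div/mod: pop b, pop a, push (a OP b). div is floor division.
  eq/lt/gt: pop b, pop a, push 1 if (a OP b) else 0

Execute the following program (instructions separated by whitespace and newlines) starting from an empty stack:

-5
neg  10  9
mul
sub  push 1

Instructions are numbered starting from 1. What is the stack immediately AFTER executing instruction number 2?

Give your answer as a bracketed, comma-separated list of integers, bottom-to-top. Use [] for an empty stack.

Answer: [5]

Derivation:
Step 1 ('-5'): [-5]
Step 2 ('neg'): [5]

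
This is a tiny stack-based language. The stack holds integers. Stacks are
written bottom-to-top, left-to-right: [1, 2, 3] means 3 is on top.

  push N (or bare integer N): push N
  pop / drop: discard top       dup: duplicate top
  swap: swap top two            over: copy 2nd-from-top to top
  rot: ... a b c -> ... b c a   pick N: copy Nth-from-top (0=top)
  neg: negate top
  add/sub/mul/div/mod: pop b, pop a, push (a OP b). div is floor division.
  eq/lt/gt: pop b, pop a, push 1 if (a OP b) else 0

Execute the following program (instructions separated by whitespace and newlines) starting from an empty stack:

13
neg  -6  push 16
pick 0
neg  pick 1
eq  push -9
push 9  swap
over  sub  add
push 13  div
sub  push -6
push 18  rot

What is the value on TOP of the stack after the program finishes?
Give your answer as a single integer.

Answer: 1

Derivation:
After 'push 13': [13]
After 'neg': [-13]
After 'push -6': [-13, -6]
After 'push 16': [-13, -6, 16]
After 'pick 0': [-13, -6, 16, 16]
After 'neg': [-13, -6, 16, -16]
After 'pick 1': [-13, -6, 16, -16, 16]
After 'eq': [-13, -6, 16, 0]
After 'push -9': [-13, -6, 16, 0, -9]
After 'push 9': [-13, -6, 16, 0, -9, 9]
After 'swap': [-13, -6, 16, 0, 9, -9]
After 'over': [-13, -6, 16, 0, 9, -9, 9]
After 'sub': [-13, -6, 16, 0, 9, -18]
After 'add': [-13, -6, 16, 0, -9]
After 'push 13': [-13, -6, 16, 0, -9, 13]
After 'div': [-13, -6, 16, 0, -1]
After 'sub': [-13, -6, 16, 1]
After 'push -6': [-13, -6, 16, 1, -6]
After 'push 18': [-13, -6, 16, 1, -6, 18]
After 'rot': [-13, -6, 16, -6, 18, 1]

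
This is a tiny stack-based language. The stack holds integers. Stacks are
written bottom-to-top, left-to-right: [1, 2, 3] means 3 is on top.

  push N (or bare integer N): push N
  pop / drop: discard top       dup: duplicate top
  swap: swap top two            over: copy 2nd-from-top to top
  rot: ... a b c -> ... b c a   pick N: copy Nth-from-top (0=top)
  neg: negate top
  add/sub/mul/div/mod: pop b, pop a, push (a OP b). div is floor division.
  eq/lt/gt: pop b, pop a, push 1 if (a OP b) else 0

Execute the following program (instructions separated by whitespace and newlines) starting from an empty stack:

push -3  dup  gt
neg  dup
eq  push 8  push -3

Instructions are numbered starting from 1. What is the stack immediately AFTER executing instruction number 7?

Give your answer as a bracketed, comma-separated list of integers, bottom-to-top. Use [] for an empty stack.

Step 1 ('push -3'): [-3]
Step 2 ('dup'): [-3, -3]
Step 3 ('gt'): [0]
Step 4 ('neg'): [0]
Step 5 ('dup'): [0, 0]
Step 6 ('eq'): [1]
Step 7 ('push 8'): [1, 8]

Answer: [1, 8]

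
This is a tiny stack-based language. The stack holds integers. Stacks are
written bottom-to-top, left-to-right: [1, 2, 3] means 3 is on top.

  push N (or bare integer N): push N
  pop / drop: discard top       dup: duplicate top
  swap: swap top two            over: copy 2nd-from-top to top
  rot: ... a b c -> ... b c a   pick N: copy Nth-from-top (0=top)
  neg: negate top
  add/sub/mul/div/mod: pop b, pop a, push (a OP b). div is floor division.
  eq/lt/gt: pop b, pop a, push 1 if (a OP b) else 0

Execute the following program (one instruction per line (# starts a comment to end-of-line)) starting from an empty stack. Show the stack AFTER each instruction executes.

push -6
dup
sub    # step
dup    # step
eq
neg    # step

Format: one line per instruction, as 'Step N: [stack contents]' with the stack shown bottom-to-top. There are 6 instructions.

Step 1: [-6]
Step 2: [-6, -6]
Step 3: [0]
Step 4: [0, 0]
Step 5: [1]
Step 6: [-1]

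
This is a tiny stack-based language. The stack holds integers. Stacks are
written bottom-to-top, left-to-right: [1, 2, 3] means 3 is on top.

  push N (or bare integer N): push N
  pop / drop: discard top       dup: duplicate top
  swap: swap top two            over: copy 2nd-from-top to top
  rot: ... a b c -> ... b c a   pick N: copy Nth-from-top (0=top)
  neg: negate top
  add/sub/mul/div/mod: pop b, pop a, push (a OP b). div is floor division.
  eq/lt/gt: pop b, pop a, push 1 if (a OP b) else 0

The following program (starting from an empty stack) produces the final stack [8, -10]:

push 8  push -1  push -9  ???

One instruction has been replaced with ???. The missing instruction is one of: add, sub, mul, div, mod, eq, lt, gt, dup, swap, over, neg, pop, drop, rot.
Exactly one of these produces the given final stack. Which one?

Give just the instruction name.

Stack before ???: [8, -1, -9]
Stack after ???:  [8, -10]
The instruction that transforms [8, -1, -9] -> [8, -10] is: add

Answer: add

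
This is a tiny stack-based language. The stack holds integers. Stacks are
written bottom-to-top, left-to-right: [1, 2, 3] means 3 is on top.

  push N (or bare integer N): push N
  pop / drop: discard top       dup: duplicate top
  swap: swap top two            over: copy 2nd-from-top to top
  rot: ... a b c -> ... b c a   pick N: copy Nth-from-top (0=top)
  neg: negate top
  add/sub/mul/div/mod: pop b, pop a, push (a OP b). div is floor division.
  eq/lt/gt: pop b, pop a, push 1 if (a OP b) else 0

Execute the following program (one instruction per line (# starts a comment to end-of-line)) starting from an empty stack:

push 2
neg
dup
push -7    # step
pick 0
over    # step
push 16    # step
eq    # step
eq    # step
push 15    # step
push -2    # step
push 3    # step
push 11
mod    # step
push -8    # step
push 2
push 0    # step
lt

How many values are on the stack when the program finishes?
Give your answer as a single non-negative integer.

Answer: 9

Derivation:
After 'push 2': stack = [2] (depth 1)
After 'neg': stack = [-2] (depth 1)
After 'dup': stack = [-2, -2] (depth 2)
After 'push -7': stack = [-2, -2, -7] (depth 3)
After 'pick 0': stack = [-2, -2, -7, -7] (depth 4)
After 'over': stack = [-2, -2, -7, -7, -7] (depth 5)
After 'push 16': stack = [-2, -2, -7, -7, -7, 16] (depth 6)
After 'eq': stack = [-2, -2, -7, -7, 0] (depth 5)
After 'eq': stack = [-2, -2, -7, 0] (depth 4)
After 'push 15': stack = [-2, -2, -7, 0, 15] (depth 5)
After 'push -2': stack = [-2, -2, -7, 0, 15, -2] (depth 6)
After 'push 3': stack = [-2, -2, -7, 0, 15, -2, 3] (depth 7)
After 'push 11': stack = [-2, -2, -7, 0, 15, -2, 3, 11] (depth 8)
After 'mod': stack = [-2, -2, -7, 0, 15, -2, 3] (depth 7)
After 'push -8': stack = [-2, -2, -7, 0, 15, -2, 3, -8] (depth 8)
After 'push 2': stack = [-2, -2, -7, 0, 15, -2, 3, -8, 2] (depth 9)
After 'push 0': stack = [-2, -2, -7, 0, 15, -2, 3, -8, 2, 0] (depth 10)
After 'lt': stack = [-2, -2, -7, 0, 15, -2, 3, -8, 0] (depth 9)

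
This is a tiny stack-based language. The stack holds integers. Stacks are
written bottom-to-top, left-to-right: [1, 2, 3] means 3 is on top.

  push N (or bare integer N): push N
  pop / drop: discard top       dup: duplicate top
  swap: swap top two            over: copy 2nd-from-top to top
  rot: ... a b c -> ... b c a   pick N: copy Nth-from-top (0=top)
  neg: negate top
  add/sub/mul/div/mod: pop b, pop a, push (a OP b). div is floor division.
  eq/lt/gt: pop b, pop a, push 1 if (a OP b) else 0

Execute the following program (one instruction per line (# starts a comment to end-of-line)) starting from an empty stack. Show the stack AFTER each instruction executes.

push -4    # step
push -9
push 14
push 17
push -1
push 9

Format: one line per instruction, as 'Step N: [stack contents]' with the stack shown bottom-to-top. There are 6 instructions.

Step 1: [-4]
Step 2: [-4, -9]
Step 3: [-4, -9, 14]
Step 4: [-4, -9, 14, 17]
Step 5: [-4, -9, 14, 17, -1]
Step 6: [-4, -9, 14, 17, -1, 9]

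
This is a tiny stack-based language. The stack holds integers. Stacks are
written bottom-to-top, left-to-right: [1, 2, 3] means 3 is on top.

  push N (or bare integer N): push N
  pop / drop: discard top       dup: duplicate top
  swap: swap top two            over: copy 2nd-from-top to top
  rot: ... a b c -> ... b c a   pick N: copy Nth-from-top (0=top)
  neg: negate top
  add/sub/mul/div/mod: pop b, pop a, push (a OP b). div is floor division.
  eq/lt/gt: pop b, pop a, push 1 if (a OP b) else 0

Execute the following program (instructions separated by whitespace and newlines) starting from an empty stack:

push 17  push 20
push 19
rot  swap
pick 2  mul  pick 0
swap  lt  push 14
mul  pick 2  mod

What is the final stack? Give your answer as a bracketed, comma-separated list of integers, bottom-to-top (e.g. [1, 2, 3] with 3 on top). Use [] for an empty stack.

After 'push 17': [17]
After 'push 20': [17, 20]
After 'push 19': [17, 20, 19]
After 'rot': [20, 19, 17]
After 'swap': [20, 17, 19]
After 'pick 2': [20, 17, 19, 20]
After 'mul': [20, 17, 380]
After 'pick 0': [20, 17, 380, 380]
After 'swap': [20, 17, 380, 380]
After 'lt': [20, 17, 0]
After 'push 14': [20, 17, 0, 14]
After 'mul': [20, 17, 0]
After 'pick 2': [20, 17, 0, 20]
After 'mod': [20, 17, 0]

Answer: [20, 17, 0]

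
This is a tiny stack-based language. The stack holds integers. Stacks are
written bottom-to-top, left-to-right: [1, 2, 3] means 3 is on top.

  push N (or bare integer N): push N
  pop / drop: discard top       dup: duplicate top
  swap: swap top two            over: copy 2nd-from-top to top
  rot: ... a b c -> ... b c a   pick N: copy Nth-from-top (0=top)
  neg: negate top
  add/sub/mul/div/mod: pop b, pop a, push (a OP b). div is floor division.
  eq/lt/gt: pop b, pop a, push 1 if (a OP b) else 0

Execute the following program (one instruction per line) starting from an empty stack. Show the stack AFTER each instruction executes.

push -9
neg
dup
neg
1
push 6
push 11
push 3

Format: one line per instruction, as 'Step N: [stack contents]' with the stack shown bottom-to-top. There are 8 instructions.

Step 1: [-9]
Step 2: [9]
Step 3: [9, 9]
Step 4: [9, -9]
Step 5: [9, -9, 1]
Step 6: [9, -9, 1, 6]
Step 7: [9, -9, 1, 6, 11]
Step 8: [9, -9, 1, 6, 11, 3]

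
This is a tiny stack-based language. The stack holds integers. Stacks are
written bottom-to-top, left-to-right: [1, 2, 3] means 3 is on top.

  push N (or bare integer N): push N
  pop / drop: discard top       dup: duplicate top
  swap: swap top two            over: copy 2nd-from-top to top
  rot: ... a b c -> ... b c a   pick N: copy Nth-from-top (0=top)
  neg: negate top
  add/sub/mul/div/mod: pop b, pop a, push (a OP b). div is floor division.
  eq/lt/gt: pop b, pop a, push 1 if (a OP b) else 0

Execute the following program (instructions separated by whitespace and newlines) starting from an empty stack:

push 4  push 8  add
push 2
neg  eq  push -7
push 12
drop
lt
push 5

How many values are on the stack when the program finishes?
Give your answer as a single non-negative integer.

Answer: 2

Derivation:
After 'push 4': stack = [4] (depth 1)
After 'push 8': stack = [4, 8] (depth 2)
After 'add': stack = [12] (depth 1)
After 'push 2': stack = [12, 2] (depth 2)
After 'neg': stack = [12, -2] (depth 2)
After 'eq': stack = [0] (depth 1)
After 'push -7': stack = [0, -7] (depth 2)
After 'push 12': stack = [0, -7, 12] (depth 3)
After 'drop': stack = [0, -7] (depth 2)
After 'lt': stack = [0] (depth 1)
After 'push 5': stack = [0, 5] (depth 2)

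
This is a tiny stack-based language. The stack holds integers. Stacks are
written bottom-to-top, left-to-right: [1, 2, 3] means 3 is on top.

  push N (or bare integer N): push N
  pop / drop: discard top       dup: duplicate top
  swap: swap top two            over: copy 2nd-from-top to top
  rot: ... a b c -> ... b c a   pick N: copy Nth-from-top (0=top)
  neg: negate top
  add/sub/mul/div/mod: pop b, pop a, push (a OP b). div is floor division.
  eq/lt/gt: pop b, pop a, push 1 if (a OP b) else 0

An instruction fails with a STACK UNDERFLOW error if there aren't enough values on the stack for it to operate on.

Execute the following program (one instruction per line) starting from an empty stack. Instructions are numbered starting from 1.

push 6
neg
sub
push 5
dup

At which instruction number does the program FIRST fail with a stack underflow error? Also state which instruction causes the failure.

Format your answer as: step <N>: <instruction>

Step 1 ('push 6'): stack = [6], depth = 1
Step 2 ('neg'): stack = [-6], depth = 1
Step 3 ('sub'): needs 2 value(s) but depth is 1 — STACK UNDERFLOW

Answer: step 3: sub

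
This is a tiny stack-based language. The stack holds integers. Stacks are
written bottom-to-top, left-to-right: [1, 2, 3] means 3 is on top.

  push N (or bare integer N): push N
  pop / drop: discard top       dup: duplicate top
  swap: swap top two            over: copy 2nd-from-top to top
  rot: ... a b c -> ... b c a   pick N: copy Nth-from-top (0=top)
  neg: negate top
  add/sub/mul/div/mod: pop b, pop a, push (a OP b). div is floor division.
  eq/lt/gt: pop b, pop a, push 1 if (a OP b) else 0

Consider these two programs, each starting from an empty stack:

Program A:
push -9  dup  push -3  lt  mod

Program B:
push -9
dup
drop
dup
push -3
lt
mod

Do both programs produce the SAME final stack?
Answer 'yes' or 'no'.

Answer: yes

Derivation:
Program A trace:
  After 'push -9': [-9]
  After 'dup': [-9, -9]
  After 'push -3': [-9, -9, -3]
  After 'lt': [-9, 1]
  After 'mod': [0]
Program A final stack: [0]

Program B trace:
  After 'push -9': [-9]
  After 'dup': [-9, -9]
  After 'drop': [-9]
  After 'dup': [-9, -9]
  After 'push -3': [-9, -9, -3]
  After 'lt': [-9, 1]
  After 'mod': [0]
Program B final stack: [0]
Same: yes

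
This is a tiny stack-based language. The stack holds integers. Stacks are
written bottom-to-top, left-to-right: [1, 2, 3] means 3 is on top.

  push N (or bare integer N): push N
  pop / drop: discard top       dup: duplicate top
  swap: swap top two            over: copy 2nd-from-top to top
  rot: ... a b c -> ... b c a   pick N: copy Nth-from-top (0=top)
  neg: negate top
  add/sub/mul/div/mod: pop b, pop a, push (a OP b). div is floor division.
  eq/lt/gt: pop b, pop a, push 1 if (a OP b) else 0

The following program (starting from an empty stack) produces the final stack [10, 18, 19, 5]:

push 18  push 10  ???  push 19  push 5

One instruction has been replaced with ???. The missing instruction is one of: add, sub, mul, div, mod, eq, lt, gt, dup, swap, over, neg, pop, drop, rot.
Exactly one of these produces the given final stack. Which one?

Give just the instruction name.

Answer: swap

Derivation:
Stack before ???: [18, 10]
Stack after ???:  [10, 18]
The instruction that transforms [18, 10] -> [10, 18] is: swap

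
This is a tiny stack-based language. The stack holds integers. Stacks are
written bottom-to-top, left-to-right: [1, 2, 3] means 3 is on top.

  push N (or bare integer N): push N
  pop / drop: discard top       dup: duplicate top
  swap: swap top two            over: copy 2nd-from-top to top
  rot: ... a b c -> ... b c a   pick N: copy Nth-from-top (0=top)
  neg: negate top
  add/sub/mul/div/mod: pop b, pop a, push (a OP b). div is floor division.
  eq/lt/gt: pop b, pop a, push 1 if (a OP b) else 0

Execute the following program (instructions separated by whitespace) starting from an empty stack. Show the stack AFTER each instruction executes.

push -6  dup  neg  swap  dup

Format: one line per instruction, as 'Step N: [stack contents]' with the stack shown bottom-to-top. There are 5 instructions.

Step 1: [-6]
Step 2: [-6, -6]
Step 3: [-6, 6]
Step 4: [6, -6]
Step 5: [6, -6, -6]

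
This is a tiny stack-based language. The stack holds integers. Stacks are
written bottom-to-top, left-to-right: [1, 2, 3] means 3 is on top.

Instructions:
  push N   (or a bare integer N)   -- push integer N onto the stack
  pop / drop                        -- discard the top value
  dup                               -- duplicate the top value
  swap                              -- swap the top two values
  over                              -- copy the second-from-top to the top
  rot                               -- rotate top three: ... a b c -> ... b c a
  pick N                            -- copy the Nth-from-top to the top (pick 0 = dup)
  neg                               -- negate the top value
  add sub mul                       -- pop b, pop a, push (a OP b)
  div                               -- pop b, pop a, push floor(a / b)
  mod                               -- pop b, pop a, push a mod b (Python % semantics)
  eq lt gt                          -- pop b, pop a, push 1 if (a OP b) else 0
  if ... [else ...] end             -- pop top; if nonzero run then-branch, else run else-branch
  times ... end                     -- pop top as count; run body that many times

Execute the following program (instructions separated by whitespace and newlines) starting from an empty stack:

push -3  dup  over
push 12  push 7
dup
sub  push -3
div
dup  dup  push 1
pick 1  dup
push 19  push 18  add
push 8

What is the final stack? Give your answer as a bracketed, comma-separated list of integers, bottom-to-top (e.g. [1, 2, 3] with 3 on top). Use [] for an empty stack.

After 'push -3': [-3]
After 'dup': [-3, -3]
After 'over': [-3, -3, -3]
After 'push 12': [-3, -3, -3, 12]
After 'push 7': [-3, -3, -3, 12, 7]
After 'dup': [-3, -3, -3, 12, 7, 7]
After 'sub': [-3, -3, -3, 12, 0]
After 'push -3': [-3, -3, -3, 12, 0, -3]
After 'div': [-3, -3, -3, 12, 0]
After 'dup': [-3, -3, -3, 12, 0, 0]
After 'dup': [-3, -3, -3, 12, 0, 0, 0]
After 'push 1': [-3, -3, -3, 12, 0, 0, 0, 1]
After 'pick 1': [-3, -3, -3, 12, 0, 0, 0, 1, 0]
After 'dup': [-3, -3, -3, 12, 0, 0, 0, 1, 0, 0]
After 'push 19': [-3, -3, -3, 12, 0, 0, 0, 1, 0, 0, 19]
After 'push 18': [-3, -3, -3, 12, 0, 0, 0, 1, 0, 0, 19, 18]
After 'add': [-3, -3, -3, 12, 0, 0, 0, 1, 0, 0, 37]
After 'push 8': [-3, -3, -3, 12, 0, 0, 0, 1, 0, 0, 37, 8]

Answer: [-3, -3, -3, 12, 0, 0, 0, 1, 0, 0, 37, 8]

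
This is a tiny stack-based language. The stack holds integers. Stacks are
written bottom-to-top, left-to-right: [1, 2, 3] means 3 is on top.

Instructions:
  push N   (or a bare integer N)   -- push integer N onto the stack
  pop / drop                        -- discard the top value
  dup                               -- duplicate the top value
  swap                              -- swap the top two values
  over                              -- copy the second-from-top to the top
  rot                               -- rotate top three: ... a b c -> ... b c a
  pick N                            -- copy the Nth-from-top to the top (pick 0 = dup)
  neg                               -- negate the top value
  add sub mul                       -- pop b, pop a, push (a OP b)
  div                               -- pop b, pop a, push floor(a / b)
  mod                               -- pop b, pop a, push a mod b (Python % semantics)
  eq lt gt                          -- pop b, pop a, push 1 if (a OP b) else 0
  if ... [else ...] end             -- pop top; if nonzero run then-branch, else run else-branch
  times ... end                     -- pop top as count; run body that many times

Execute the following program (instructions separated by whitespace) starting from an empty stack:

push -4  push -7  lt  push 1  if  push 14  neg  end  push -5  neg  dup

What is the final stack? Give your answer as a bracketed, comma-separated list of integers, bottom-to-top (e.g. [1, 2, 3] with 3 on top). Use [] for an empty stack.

Answer: [0, -14, 5, 5]

Derivation:
After 'push -4': [-4]
After 'push -7': [-4, -7]
After 'lt': [0]
After 'push 1': [0, 1]
After 'if': [0]
After 'push 14': [0, 14]
After 'neg': [0, -14]
After 'push -5': [0, -14, -5]
After 'neg': [0, -14, 5]
After 'dup': [0, -14, 5, 5]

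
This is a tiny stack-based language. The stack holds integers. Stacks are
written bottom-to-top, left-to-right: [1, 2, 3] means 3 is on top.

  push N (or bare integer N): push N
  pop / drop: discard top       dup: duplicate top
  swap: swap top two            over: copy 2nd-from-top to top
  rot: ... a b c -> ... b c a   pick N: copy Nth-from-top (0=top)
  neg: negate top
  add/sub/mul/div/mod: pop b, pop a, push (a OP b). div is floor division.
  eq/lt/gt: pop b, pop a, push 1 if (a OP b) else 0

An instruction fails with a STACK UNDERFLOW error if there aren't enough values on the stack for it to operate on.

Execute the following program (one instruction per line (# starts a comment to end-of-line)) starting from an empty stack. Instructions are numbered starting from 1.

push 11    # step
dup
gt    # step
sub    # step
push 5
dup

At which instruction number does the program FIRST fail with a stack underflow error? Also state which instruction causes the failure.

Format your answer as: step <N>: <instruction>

Answer: step 4: sub

Derivation:
Step 1 ('push 11'): stack = [11], depth = 1
Step 2 ('dup'): stack = [11, 11], depth = 2
Step 3 ('gt'): stack = [0], depth = 1
Step 4 ('sub'): needs 2 value(s) but depth is 1 — STACK UNDERFLOW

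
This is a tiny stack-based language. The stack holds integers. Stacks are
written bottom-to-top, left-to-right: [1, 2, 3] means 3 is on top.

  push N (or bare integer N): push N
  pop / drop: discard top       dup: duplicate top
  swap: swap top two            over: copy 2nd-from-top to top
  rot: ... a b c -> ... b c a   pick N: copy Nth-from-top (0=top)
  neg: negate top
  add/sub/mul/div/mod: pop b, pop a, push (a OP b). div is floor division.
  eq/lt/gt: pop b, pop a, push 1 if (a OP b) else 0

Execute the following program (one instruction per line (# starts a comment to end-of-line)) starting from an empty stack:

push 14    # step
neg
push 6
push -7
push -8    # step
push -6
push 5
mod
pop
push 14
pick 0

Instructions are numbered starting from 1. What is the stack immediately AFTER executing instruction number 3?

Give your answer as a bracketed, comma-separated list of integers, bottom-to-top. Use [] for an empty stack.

Step 1 ('push 14'): [14]
Step 2 ('neg'): [-14]
Step 3 ('push 6'): [-14, 6]

Answer: [-14, 6]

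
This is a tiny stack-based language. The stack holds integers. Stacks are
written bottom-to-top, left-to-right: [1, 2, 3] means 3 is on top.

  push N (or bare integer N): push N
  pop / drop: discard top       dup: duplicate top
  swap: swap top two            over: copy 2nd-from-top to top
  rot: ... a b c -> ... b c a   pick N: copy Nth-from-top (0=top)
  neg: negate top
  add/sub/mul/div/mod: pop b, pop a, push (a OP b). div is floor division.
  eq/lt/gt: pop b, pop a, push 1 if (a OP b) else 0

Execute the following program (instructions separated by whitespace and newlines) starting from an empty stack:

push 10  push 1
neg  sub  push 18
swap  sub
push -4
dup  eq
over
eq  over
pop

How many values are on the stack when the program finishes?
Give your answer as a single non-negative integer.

Answer: 2

Derivation:
After 'push 10': stack = [10] (depth 1)
After 'push 1': stack = [10, 1] (depth 2)
After 'neg': stack = [10, -1] (depth 2)
After 'sub': stack = [11] (depth 1)
After 'push 18': stack = [11, 18] (depth 2)
After 'swap': stack = [18, 11] (depth 2)
After 'sub': stack = [7] (depth 1)
After 'push -4': stack = [7, -4] (depth 2)
After 'dup': stack = [7, -4, -4] (depth 3)
After 'eq': stack = [7, 1] (depth 2)
After 'over': stack = [7, 1, 7] (depth 3)
After 'eq': stack = [7, 0] (depth 2)
After 'over': stack = [7, 0, 7] (depth 3)
After 'pop': stack = [7, 0] (depth 2)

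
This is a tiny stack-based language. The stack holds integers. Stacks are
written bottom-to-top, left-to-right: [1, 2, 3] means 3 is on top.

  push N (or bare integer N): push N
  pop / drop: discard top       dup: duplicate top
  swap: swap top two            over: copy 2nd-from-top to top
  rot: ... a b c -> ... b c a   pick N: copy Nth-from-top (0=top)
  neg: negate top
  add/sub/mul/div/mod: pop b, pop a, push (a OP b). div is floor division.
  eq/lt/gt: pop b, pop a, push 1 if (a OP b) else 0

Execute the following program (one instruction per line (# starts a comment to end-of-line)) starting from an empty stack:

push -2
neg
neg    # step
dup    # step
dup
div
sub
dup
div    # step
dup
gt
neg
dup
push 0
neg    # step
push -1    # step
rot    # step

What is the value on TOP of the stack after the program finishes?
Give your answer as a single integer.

After 'push -2': [-2]
After 'neg': [2]
After 'neg': [-2]
After 'dup': [-2, -2]
After 'dup': [-2, -2, -2]
After 'div': [-2, 1]
After 'sub': [-3]
After 'dup': [-3, -3]
After 'div': [1]
After 'dup': [1, 1]
After 'gt': [0]
After 'neg': [0]
After 'dup': [0, 0]
After 'push 0': [0, 0, 0]
After 'neg': [0, 0, 0]
After 'push -1': [0, 0, 0, -1]
After 'rot': [0, 0, -1, 0]

Answer: 0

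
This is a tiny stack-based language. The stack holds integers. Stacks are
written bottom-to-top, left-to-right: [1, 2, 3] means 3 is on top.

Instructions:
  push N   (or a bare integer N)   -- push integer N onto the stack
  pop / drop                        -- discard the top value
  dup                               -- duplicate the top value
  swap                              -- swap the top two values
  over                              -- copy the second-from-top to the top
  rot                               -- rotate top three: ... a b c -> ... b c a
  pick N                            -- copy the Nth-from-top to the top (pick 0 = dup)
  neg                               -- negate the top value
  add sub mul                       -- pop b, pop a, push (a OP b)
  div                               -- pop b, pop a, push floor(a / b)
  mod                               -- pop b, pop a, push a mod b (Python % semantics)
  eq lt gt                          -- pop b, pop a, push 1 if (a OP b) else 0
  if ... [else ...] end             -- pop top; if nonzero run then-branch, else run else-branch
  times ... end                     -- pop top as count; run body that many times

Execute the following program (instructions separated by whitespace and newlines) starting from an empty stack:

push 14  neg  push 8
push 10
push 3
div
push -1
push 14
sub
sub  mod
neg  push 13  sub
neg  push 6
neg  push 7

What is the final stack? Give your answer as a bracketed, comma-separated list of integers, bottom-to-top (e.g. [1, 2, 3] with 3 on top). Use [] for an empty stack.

After 'push 14': [14]
After 'neg': [-14]
After 'push 8': [-14, 8]
After 'push 10': [-14, 8, 10]
After 'push 3': [-14, 8, 10, 3]
After 'div': [-14, 8, 3]
After 'push -1': [-14, 8, 3, -1]
After 'push 14': [-14, 8, 3, -1, 14]
After 'sub': [-14, 8, 3, -15]
After 'sub': [-14, 8, 18]
After 'mod': [-14, 8]
After 'neg': [-14, -8]
After 'push 13': [-14, -8, 13]
After 'sub': [-14, -21]
After 'neg': [-14, 21]
After 'push 6': [-14, 21, 6]
After 'neg': [-14, 21, -6]
After 'push 7': [-14, 21, -6, 7]

Answer: [-14, 21, -6, 7]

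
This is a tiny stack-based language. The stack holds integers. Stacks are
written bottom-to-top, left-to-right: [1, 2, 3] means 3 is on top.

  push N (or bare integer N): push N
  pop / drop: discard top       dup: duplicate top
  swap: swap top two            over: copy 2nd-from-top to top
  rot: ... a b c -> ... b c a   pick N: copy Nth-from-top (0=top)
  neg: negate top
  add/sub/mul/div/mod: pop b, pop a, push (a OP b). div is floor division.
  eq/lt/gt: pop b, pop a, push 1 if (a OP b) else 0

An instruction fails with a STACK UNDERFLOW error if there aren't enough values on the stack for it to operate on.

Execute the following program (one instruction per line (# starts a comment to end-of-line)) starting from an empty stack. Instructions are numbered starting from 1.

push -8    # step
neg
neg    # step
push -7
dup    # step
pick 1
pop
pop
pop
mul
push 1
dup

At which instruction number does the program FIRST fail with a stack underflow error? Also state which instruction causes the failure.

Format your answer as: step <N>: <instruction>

Step 1 ('push -8'): stack = [-8], depth = 1
Step 2 ('neg'): stack = [8], depth = 1
Step 3 ('neg'): stack = [-8], depth = 1
Step 4 ('push -7'): stack = [-8, -7], depth = 2
Step 5 ('dup'): stack = [-8, -7, -7], depth = 3
Step 6 ('pick 1'): stack = [-8, -7, -7, -7], depth = 4
Step 7 ('pop'): stack = [-8, -7, -7], depth = 3
Step 8 ('pop'): stack = [-8, -7], depth = 2
Step 9 ('pop'): stack = [-8], depth = 1
Step 10 ('mul'): needs 2 value(s) but depth is 1 — STACK UNDERFLOW

Answer: step 10: mul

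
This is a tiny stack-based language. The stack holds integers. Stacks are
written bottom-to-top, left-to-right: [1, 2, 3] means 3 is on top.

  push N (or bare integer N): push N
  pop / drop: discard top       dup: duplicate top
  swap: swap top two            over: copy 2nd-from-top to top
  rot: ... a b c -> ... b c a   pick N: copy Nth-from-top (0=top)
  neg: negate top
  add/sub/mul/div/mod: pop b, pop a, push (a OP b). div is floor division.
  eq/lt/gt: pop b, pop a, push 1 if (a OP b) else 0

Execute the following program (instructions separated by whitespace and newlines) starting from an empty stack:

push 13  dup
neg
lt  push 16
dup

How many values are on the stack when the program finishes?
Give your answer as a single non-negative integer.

Answer: 3

Derivation:
After 'push 13': stack = [13] (depth 1)
After 'dup': stack = [13, 13] (depth 2)
After 'neg': stack = [13, -13] (depth 2)
After 'lt': stack = [0] (depth 1)
After 'push 16': stack = [0, 16] (depth 2)
After 'dup': stack = [0, 16, 16] (depth 3)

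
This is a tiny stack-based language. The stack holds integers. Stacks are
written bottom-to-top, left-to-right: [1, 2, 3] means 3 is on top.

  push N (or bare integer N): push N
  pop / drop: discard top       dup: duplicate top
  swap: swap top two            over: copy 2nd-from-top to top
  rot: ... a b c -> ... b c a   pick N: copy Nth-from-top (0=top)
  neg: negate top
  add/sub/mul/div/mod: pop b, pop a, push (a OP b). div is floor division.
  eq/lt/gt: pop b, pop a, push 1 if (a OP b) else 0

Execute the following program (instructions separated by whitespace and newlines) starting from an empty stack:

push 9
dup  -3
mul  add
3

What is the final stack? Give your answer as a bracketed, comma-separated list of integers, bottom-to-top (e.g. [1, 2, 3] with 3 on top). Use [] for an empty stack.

Answer: [-18, 3]

Derivation:
After 'push 9': [9]
After 'dup': [9, 9]
After 'push -3': [9, 9, -3]
After 'mul': [9, -27]
After 'add': [-18]
After 'push 3': [-18, 3]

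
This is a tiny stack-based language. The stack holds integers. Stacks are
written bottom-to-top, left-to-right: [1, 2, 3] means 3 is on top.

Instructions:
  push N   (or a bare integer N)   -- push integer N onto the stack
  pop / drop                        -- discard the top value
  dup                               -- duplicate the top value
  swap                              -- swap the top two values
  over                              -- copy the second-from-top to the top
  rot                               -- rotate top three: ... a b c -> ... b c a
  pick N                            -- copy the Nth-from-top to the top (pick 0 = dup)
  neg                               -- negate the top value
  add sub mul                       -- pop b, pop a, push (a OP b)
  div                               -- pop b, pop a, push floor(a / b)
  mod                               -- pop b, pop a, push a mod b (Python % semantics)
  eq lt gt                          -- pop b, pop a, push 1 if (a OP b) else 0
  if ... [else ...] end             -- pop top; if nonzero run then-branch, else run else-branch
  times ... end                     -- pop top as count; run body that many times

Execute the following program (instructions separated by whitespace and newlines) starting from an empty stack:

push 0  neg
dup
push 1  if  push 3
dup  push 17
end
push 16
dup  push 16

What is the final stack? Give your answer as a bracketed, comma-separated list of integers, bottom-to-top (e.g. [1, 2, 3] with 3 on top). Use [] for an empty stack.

Answer: [0, 0, 3, 3, 17, 16, 16, 16]

Derivation:
After 'push 0': [0]
After 'neg': [0]
After 'dup': [0, 0]
After 'push 1': [0, 0, 1]
After 'if': [0, 0]
After 'push 3': [0, 0, 3]
After 'dup': [0, 0, 3, 3]
After 'push 17': [0, 0, 3, 3, 17]
After 'push 16': [0, 0, 3, 3, 17, 16]
After 'dup': [0, 0, 3, 3, 17, 16, 16]
After 'push 16': [0, 0, 3, 3, 17, 16, 16, 16]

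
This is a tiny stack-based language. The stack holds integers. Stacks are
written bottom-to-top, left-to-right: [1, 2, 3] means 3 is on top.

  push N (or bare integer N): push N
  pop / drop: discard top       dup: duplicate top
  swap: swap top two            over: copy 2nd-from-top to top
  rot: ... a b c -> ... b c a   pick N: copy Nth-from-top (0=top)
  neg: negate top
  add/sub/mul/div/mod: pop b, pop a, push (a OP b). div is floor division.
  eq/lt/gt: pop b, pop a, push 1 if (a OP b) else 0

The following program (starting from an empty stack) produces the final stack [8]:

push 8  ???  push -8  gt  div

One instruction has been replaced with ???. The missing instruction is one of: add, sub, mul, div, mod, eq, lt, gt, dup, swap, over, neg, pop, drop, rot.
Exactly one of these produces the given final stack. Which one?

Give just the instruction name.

Stack before ???: [8]
Stack after ???:  [8, 8]
The instruction that transforms [8] -> [8, 8] is: dup

Answer: dup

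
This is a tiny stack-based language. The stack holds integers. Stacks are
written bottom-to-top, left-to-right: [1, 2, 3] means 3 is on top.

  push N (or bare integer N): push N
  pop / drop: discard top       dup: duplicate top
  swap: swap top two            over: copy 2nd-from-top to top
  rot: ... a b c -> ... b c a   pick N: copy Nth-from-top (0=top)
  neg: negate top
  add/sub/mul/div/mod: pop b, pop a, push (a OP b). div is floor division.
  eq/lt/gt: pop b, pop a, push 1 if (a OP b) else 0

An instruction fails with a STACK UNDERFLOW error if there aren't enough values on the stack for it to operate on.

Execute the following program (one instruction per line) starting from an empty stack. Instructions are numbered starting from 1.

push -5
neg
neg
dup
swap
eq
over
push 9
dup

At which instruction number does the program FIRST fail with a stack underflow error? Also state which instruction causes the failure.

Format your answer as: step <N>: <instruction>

Step 1 ('push -5'): stack = [-5], depth = 1
Step 2 ('neg'): stack = [5], depth = 1
Step 3 ('neg'): stack = [-5], depth = 1
Step 4 ('dup'): stack = [-5, -5], depth = 2
Step 5 ('swap'): stack = [-5, -5], depth = 2
Step 6 ('eq'): stack = [1], depth = 1
Step 7 ('over'): needs 2 value(s) but depth is 1 — STACK UNDERFLOW

Answer: step 7: over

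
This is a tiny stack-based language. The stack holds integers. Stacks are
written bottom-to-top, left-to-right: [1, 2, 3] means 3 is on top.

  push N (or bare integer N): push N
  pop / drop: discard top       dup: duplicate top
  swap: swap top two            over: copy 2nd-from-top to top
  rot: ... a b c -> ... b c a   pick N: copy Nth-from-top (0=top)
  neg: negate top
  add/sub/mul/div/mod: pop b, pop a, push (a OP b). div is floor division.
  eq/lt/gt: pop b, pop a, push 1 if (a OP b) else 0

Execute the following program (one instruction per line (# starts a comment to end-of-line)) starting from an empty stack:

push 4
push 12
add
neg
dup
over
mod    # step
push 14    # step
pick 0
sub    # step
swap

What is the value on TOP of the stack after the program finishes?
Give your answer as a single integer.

After 'push 4': [4]
After 'push 12': [4, 12]
After 'add': [16]
After 'neg': [-16]
After 'dup': [-16, -16]
After 'over': [-16, -16, -16]
After 'mod': [-16, 0]
After 'push 14': [-16, 0, 14]
After 'pick 0': [-16, 0, 14, 14]
After 'sub': [-16, 0, 0]
After 'swap': [-16, 0, 0]

Answer: 0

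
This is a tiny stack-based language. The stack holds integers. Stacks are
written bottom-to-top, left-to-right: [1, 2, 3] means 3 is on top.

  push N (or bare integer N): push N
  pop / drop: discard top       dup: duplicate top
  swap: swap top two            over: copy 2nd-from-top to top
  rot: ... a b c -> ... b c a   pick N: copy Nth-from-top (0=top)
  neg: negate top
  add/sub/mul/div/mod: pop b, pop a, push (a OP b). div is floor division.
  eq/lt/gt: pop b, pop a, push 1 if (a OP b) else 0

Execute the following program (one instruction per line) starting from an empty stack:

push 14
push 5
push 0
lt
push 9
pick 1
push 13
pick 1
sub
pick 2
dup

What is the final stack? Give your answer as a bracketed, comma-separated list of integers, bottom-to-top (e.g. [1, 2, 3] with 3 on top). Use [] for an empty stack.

Answer: [14, 0, 9, 0, 13, 9, 9]

Derivation:
After 'push 14': [14]
After 'push 5': [14, 5]
After 'push 0': [14, 5, 0]
After 'lt': [14, 0]
After 'push 9': [14, 0, 9]
After 'pick 1': [14, 0, 9, 0]
After 'push 13': [14, 0, 9, 0, 13]
After 'pick 1': [14, 0, 9, 0, 13, 0]
After 'sub': [14, 0, 9, 0, 13]
After 'pick 2': [14, 0, 9, 0, 13, 9]
After 'dup': [14, 0, 9, 0, 13, 9, 9]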